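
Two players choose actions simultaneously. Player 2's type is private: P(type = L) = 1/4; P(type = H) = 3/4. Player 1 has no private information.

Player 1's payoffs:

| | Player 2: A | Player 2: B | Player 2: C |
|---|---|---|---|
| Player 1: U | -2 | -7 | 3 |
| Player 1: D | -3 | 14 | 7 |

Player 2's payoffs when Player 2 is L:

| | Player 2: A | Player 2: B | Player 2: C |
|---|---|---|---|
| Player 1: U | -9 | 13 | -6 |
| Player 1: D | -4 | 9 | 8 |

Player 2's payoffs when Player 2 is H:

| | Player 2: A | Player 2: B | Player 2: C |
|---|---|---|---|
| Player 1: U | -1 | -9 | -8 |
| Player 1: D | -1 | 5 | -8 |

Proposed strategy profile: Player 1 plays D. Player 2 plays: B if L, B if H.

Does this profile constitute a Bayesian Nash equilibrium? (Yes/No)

Player 1 plays D: E[D] = 1/4·(14) + 3/4·(14) = 14; E[U] = -7. Best-responding. ✓
Player 2 (type L), facing D: A gives -4, B gives 9, C gives 8. Proposed B is best. ✓
Player 2 (type H), facing D: A gives -1, B gives 5, C gives -8. Proposed B is best. ✓

Yes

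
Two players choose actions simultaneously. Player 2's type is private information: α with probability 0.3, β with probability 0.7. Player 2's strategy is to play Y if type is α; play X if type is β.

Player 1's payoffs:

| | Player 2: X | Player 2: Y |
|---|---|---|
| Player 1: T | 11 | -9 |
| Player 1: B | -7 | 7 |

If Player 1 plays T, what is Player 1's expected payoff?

5

E[T] = 0.3·(-9) + 0.7·11 = (-2.7) + 7.7 = 5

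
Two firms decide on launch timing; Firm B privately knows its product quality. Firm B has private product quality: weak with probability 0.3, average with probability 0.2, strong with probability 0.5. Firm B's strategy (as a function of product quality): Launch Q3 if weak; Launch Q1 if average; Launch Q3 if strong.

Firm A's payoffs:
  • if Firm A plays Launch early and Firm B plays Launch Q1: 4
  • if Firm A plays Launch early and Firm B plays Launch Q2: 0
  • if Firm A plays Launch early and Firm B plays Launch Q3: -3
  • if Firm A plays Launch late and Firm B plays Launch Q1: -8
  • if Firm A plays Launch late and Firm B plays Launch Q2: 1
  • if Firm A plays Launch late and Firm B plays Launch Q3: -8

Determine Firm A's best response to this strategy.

Launch early

E[Launch early] = 0.3·(-3) + 0.2·(4) + 0.5·(-3) = -1.6
E[Launch late] = 0.3·(-8) + 0.2·(-8) + 0.5·(-8) = -8
Best response: Launch early (-1.6 is the largest).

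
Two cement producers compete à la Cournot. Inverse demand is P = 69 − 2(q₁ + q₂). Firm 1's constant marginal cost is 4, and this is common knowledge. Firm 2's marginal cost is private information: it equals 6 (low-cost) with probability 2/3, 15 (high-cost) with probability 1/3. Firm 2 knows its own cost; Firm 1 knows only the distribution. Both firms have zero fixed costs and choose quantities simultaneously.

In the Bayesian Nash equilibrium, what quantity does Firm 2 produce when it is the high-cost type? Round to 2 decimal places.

Each type of Firm 2 best-responds to q₁; Firm 1 best-responds to the expected q₂ over Firm 2's types.
Firm 2 with cost c maximizes (69 − 2(q₁+q₂) − c)·q₂, giving q₂(c) = (69 − c − 2q₁)/4.
E[c₂] = 2/3·6 + 1/3·15 = 9
Firm 1's FOC against E[q₂] yields q₁ = (69 − 2·4 + E[c₂])/6 = (69 − 8 + 9)/6 = 11.6667.
q₂(high-cost) = (69 − 15 − 2·11.6667)/4 = 7.66667.

7.67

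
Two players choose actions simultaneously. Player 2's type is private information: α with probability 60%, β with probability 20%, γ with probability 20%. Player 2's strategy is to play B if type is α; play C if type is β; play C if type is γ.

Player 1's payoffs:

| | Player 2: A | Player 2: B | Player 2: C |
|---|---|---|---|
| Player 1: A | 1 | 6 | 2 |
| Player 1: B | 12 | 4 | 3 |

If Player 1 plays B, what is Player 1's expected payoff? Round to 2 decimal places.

3.60

E[B] = 0.6·4 + 0.2·3 + 0.2·3 = 2.4 + 0.6 + 0.6 = 3.6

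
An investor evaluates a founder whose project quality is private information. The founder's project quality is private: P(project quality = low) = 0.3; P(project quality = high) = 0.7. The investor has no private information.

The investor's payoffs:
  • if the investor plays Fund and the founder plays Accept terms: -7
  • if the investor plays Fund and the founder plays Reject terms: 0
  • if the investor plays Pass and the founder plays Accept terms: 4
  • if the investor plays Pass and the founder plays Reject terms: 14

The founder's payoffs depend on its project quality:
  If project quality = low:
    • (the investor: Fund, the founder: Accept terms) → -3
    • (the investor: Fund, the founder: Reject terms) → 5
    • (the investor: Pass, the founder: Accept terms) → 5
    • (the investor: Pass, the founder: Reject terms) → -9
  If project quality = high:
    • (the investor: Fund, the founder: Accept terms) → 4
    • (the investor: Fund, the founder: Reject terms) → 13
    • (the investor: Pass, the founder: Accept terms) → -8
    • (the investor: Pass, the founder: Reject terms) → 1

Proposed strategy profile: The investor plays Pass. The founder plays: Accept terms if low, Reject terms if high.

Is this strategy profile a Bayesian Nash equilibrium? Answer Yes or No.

The investor plays Pass: E[Pass] = 0.3·(4) + 0.7·(14) = 11; E[Fund] = -2.1. Best-responding. ✓
The founder (project quality low), facing Pass: Accept terms gives 5, Reject terms gives -9. Proposed Accept terms is best. ✓
The founder (project quality high), facing Pass: Accept terms gives -8, Reject terms gives 1. Proposed Reject terms is best. ✓

Yes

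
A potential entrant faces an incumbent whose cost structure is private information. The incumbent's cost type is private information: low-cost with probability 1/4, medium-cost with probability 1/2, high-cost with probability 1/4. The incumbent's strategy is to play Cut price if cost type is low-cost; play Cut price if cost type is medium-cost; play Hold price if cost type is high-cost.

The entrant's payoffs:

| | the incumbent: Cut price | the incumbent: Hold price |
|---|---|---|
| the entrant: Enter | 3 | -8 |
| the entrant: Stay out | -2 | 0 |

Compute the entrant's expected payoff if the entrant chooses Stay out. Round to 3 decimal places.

Take the expectation over the incumbent's cost type, weighting each type's action by its prior probability.
E[Stay out] = 1/4·(-2) + 1/2·(-2) + 1/4·0 = (-1/2) + (-1) + 0 = -3/2

-1.500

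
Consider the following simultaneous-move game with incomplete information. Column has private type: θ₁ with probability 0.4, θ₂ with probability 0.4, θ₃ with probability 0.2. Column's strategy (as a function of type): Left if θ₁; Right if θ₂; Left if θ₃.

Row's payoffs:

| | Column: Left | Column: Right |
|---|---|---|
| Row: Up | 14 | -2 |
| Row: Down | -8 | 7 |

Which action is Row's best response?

Up

E[Up] = 0.4·(14) + 0.4·(-2) + 0.2·(14) = 7.6
E[Down] = 0.4·(-8) + 0.4·(7) + 0.2·(-8) = -2
Best response: Up (7.6 is the largest).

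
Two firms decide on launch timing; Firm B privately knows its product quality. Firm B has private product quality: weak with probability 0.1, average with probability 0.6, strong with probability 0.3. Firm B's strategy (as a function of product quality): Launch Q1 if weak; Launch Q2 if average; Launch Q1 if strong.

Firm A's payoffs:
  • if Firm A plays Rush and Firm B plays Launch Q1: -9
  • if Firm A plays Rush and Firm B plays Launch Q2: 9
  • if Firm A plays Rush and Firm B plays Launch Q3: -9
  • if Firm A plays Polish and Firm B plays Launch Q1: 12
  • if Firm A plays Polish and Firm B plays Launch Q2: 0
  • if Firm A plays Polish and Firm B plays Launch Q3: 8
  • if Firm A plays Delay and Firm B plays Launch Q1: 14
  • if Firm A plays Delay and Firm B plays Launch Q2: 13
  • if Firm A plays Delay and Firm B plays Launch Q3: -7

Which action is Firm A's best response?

E[Rush] = 0.1·(-9) + 0.6·(9) + 0.3·(-9) = 1.8
E[Polish] = 0.1·(12) + 0.6·(0) + 0.3·(12) = 4.8
E[Delay] = 0.1·(14) + 0.6·(13) + 0.3·(14) = 13.4
Best response: Delay (13.4 is the largest).

Delay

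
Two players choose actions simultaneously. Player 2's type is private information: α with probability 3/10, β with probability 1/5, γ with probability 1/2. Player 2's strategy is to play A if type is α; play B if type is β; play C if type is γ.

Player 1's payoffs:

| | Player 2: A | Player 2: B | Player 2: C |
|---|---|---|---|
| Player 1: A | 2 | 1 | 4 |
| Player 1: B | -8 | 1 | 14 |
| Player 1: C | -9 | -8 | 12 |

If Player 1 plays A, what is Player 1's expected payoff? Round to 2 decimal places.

2.80

E[A] = 3/10·2 + 1/5·1 + 1/2·4 = 3/5 + 1/5 + 2 = 14/5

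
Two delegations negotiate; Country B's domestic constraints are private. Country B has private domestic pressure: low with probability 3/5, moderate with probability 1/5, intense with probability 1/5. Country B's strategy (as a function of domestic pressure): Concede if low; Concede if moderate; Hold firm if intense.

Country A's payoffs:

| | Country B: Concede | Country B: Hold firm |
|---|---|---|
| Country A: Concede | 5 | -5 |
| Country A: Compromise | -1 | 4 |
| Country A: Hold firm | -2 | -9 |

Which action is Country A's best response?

E[Concede] = 3/5·(5) + 1/5·(5) + 1/5·(-5) = 3
E[Compromise] = 3/5·(-1) + 1/5·(-1) + 1/5·(4) = 0
E[Hold firm] = 3/5·(-2) + 1/5·(-2) + 1/5·(-9) = -17/5
Best response: Concede (3 is the largest).

Concede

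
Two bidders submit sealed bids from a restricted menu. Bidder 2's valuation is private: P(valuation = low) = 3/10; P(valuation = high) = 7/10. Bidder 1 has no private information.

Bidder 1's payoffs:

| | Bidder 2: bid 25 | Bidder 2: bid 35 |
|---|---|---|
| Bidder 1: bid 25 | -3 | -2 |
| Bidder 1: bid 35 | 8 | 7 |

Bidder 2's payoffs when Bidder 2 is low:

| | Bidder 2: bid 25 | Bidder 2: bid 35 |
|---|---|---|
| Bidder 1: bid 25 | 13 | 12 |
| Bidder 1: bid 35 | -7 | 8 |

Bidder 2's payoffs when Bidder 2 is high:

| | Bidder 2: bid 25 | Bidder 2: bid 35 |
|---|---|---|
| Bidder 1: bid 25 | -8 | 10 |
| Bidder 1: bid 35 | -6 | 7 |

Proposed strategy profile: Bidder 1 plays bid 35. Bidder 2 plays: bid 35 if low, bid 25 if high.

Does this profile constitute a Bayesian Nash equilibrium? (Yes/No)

No

Bidder 1 plays bid 35: E[bid 35] = 3/10·(7) + 7/10·(8) = 77/10; E[bid 25] = -27/10. Best-responding. ✓
Bidder 2 (valuation low), facing bid 35: bid 25 gives -7, bid 35 gives 8. Proposed bid 35 is best. ✓
Bidder 2 (valuation high), facing bid 35: bid 25 gives -6, bid 35 gives 7. Proposed bid 25 is not best — profitable deviation exists. ✗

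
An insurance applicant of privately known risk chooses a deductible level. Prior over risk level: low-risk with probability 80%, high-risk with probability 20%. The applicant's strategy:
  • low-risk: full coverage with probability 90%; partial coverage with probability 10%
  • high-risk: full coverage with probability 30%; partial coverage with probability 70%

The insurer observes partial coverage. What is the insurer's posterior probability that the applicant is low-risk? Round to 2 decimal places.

P(partial coverage) = 0.8·0.1 + 0.2·0.7 = 0.22
P(low-risk | partial coverage) = (0.8·0.1) / 0.22 = 0.08 / 0.22 = 0.363636

0.36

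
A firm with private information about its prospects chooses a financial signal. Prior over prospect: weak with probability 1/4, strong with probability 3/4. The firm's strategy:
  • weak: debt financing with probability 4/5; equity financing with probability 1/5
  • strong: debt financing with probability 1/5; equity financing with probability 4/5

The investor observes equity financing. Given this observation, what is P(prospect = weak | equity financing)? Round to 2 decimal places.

0.08

Apply Bayes' rule using the sender's strategy as the likelihood.
P(equity financing) = (1/4)·(1/5) + (3/4)·(4/5) = 13/20
P(weak | equity financing) = ((1/4)·(1/5)) / (13/20) = (1/20) / (13/20) = 1/13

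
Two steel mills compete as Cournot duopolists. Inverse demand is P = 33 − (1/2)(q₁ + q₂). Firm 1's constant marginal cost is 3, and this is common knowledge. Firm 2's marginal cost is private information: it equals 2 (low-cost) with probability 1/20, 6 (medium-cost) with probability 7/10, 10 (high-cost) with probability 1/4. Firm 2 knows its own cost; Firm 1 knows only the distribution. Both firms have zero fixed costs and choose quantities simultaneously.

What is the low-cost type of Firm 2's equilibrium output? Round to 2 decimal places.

19.73

Type-c best response for Firm 2: q₂(c) = (33 − c) − q₁/2.
Firm 1 maximizes expected profit; its first-order condition is 33 − q₁ − (1/2)E[q₂] − 3 = 0.
Substituting E[q₂] and solving: E[c₂] = 6.8, so q₁ = (33 − 2·3 + 6.8)/(3/2) = 22.5333.
q₂(low-cost) = (33 − 2 − (1/2)·22.5333) = 19.7333.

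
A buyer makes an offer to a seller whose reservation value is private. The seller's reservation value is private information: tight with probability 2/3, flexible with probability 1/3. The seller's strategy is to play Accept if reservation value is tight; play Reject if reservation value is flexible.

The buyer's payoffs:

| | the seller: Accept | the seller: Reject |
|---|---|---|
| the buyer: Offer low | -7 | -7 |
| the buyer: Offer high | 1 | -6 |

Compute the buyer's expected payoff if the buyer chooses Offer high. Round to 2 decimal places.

Take the expectation over the seller's reservation value, weighting each type's action by its prior probability.
E[Offer high] = 2/3·1 + 1/3·(-6) = 2/3 + (-2) = -4/3

-1.33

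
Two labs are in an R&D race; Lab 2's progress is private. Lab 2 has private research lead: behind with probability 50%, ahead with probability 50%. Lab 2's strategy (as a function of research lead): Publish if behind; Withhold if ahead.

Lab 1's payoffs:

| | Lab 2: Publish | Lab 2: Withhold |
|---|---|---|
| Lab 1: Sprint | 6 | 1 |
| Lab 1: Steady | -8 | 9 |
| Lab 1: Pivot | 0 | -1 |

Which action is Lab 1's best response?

Compute Lab 1's expected payoff for each action, taking the expectation over Lab 2's type.
E[Sprint] = 0.5·(6) + 0.5·(1) = 3.5
E[Steady] = 0.5·(-8) + 0.5·(9) = 0.5
E[Pivot] = 0.5·(0) + 0.5·(-1) = -0.5
Best response: Sprint (3.5 is the largest).

Sprint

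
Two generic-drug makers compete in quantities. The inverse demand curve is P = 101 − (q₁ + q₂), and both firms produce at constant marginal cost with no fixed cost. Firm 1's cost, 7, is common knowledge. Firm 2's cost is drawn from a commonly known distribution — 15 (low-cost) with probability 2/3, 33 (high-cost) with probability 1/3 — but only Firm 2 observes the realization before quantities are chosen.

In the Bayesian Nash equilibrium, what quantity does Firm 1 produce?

36

Each type of Firm 2 best-responds to q₁; Firm 1 best-responds to the expected q₂ over Firm 2's types.
Firm 2 with cost c maximizes (101 − (q₁+q₂) − c)·q₂, giving q₂(c) = (101 − c − q₁)/2.
E[c₂] = 2/3·15 + 1/3·33 = 21
Firm 1's FOC against E[q₂] yields q₁ = (101 − 2·7 + E[c₂])/3 = (101 − 14 + 21)/3 = 36.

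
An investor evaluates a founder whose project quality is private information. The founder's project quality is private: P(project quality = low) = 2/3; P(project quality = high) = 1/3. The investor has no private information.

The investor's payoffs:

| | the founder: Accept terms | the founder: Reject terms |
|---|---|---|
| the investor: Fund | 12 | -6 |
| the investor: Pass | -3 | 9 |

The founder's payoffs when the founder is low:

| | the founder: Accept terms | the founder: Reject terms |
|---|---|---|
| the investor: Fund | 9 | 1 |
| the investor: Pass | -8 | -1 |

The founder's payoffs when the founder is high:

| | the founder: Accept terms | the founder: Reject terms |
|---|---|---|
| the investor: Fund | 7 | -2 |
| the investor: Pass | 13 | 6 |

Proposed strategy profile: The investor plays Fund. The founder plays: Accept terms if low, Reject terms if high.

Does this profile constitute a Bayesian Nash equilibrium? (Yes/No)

A profile is a BNE iff every type of every player is best-responding given beliefs about the other side.
The investor plays Fund: E[Fund] = 2/3·(12) + 1/3·(-6) = 6; E[Pass] = 1. Best-responding. ✓
The founder (project quality low), facing Fund: Accept terms gives 9, Reject terms gives 1. Proposed Accept terms is best. ✓
The founder (project quality high), facing Fund: Accept terms gives 7, Reject terms gives -2. Proposed Reject terms is not best — profitable deviation exists. ✗

No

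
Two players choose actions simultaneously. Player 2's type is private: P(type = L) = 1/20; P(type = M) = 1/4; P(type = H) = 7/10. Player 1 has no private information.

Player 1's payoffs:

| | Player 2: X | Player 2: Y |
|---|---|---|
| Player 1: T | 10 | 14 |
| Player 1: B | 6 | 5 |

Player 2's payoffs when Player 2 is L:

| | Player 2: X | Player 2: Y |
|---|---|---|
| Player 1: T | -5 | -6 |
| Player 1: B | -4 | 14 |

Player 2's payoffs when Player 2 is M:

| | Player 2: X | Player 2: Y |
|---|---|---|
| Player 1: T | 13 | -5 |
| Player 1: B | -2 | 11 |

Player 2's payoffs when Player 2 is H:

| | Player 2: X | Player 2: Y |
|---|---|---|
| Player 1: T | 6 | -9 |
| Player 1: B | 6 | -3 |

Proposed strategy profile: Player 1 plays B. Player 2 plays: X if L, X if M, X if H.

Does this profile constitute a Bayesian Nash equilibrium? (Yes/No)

No

Player 1 plays B: E[B] = 1/20·(6) + 1/4·(6) + 7/10·(6) = 6; E[T] = 10. Not best-responding. ✗
Player 2 (type L), facing B: X gives -4, Y gives 14. Proposed X is not best — profitable deviation exists. ✗
Player 2 (type M), facing B: X gives -2, Y gives 11. Proposed X is not best — profitable deviation exists. ✗
Player 2 (type H), facing B: X gives 6, Y gives -3. Proposed X is best. ✓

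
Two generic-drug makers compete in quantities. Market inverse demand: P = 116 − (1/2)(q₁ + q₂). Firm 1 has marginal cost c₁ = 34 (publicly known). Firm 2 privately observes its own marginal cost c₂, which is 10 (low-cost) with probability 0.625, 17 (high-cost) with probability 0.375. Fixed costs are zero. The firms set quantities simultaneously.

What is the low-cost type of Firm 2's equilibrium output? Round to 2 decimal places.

Type-c best response for Firm 2: q₂(c) = (116 − c) − q₁/2.
Firm 1 maximizes expected profit; its first-order condition is 116 − q₁ − (1/2)E[q₂] − 34 = 0.
Substituting E[q₂] and solving: E[c₂] = 12.625, so q₁ = (116 − 2·34 + 12.625)/(3/2) = 40.4167.
q₂(low-cost) = (116 − 10 − (1/2)·40.4167) = 85.7917.

85.79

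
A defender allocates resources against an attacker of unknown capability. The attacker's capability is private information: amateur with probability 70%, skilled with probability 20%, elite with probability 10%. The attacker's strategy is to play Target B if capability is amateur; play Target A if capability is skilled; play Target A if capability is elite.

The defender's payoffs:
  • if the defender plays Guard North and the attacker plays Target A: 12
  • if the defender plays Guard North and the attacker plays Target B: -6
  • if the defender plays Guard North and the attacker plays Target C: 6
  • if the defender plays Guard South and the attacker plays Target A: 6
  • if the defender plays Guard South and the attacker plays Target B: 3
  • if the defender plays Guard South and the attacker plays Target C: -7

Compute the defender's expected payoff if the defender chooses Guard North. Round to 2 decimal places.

-0.60

E[Guard North] = 0.7·(-6) + 0.2·12 + 0.1·12 = (-4.2) + 2.4 + 1.2 = -0.6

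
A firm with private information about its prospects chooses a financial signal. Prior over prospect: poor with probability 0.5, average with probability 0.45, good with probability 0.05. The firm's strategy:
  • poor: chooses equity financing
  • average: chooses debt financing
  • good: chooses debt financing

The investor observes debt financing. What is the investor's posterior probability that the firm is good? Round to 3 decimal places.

Apply Bayes' rule using the sender's strategy as the likelihood.
P(debt financing) = 0.5·0 + 0.45·1 + 0.05·1 = 0.5
P(good | debt financing) = (0.05·1) / 0.5 = 0.05 / 0.5 = 0.1

0.100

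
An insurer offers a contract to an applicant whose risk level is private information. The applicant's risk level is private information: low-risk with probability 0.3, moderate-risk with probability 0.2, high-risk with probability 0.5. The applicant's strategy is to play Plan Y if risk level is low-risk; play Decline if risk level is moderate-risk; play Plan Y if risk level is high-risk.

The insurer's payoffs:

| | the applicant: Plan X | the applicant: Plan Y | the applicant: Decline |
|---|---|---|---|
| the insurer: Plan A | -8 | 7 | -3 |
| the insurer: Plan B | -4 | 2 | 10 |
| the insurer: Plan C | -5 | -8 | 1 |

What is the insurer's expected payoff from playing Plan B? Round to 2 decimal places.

3.60

E[Plan B] = 0.3·2 + 0.2·10 + 0.5·2 = 0.6 + 2 + 1 = 3.6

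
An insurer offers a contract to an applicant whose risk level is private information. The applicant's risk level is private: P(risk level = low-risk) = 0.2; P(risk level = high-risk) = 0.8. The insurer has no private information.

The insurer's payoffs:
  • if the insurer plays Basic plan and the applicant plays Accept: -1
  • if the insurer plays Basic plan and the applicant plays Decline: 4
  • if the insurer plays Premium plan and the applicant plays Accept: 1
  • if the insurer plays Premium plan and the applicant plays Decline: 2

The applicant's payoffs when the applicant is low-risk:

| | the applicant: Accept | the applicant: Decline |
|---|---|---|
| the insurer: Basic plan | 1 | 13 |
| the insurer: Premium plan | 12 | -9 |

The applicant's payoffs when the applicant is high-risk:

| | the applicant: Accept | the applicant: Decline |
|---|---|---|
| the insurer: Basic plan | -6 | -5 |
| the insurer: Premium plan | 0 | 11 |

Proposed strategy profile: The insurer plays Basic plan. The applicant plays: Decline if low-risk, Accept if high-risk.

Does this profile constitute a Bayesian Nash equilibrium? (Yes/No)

A profile is a BNE iff every type of every player is best-responding given beliefs about the other side.
The insurer plays Basic plan: E[Basic plan] = 0.2·(4) + 0.8·(-1) = 0; E[Premium plan] = 1.2. Not best-responding. ✗
The applicant (risk level low-risk), facing Basic plan: Accept gives 1, Decline gives 13. Proposed Decline is best. ✓
The applicant (risk level high-risk), facing Basic plan: Accept gives -6, Decline gives -5. Proposed Accept is not best — profitable deviation exists. ✗

No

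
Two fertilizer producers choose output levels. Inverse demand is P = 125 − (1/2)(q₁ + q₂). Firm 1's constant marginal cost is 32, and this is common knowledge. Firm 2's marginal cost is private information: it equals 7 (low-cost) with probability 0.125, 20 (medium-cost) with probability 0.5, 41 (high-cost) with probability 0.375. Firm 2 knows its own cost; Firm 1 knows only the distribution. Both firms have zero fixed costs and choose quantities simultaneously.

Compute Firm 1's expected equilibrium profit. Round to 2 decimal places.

Firm 2 with cost c maximizes (125 − (1/2)(q₁+q₂) − c)·q₂, giving q₂(c) = (125 − c − (1/2)q₁).
E[c₂] = 0.125·7 + 0.5·20 + 0.375·41 = 26.25
Firm 1's FOC against E[q₂] yields q₁ = (125 − 2·32 + E[c₂])/(3/2) = (125 − 64 + 26.25)/(3/2) = 58.1667.
E[P] = 125 − (1/2)·(q₁ + E[q₂]) = 61.0833; Firm 1's expected profit = (E[P] − 32)·q₁ = (61.0833 − 32)·58.1667 = 1691.68.

1691.68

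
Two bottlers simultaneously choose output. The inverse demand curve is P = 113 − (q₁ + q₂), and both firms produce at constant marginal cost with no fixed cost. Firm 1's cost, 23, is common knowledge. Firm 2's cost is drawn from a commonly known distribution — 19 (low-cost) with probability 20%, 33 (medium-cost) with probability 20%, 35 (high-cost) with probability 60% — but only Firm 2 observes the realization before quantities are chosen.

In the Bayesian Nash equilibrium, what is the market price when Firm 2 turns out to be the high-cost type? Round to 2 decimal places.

Firm 2 with cost c maximizes (113 − (q₁+q₂) − c)·q₂, giving q₂(c) = (113 − c − q₁)/2.
E[c₂] = 0.2·19 + 0.2·33 + 0.6·35 = 31.4
Firm 1's FOC against E[q₂] yields q₁ = (113 − 2·23 + E[c₂])/3 = (113 − 46 + 31.4)/3 = 32.8.
q₂(high-cost) = 22.6, so P = 113 − (32.8 + 22.6) = 57.6.

57.60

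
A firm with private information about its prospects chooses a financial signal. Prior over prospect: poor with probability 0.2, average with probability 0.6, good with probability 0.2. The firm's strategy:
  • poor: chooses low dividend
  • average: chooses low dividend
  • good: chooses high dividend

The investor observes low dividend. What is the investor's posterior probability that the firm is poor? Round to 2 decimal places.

0.25

Apply Bayes' rule using the sender's strategy as the likelihood.
P(low dividend) = 0.2·1 + 0.6·1 + 0.2·0 = 0.8
P(poor | low dividend) = (0.2·1) / 0.8 = 0.2 / 0.8 = 0.25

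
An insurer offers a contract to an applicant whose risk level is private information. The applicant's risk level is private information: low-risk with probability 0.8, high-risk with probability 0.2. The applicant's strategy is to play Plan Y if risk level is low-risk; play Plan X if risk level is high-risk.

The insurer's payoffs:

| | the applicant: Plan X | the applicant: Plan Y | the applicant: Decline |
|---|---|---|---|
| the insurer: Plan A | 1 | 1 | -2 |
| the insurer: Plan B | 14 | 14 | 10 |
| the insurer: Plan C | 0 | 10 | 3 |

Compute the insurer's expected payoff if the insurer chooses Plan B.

14

E[Plan B] = 0.8·14 + 0.2·14 = 11.2 + 2.8 = 14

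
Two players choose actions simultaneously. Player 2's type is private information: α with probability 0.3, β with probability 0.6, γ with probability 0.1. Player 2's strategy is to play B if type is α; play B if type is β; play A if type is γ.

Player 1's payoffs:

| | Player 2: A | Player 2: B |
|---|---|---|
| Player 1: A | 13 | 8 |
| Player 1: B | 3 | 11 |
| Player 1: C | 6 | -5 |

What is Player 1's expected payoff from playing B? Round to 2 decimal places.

10.20

Take the expectation over Player 2's type, weighting each type's action by its prior probability.
E[B] = 0.3·11 + 0.6·11 + 0.1·3 = 3.3 + 6.6 + 0.3 = 10.2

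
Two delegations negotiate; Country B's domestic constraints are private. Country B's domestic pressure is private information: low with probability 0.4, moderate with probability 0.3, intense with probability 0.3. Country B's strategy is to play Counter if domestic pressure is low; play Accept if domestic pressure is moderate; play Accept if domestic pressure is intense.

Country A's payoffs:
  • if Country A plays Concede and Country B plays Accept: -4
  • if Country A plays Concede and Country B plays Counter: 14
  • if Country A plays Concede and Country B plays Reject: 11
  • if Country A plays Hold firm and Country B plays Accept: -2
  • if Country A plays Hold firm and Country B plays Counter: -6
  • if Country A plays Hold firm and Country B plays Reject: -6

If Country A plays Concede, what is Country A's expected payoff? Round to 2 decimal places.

3.20

E[Concede] = 0.4·14 + 0.3·(-4) + 0.3·(-4) = 5.6 + (-1.2) + (-1.2) = 3.2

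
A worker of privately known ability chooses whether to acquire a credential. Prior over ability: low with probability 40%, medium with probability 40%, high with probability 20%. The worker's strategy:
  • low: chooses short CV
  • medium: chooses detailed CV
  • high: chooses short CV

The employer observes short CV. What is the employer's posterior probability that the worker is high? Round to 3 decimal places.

0.333

P(short CV) = 0.4·1 + 0.4·0 + 0.2·1 = 0.6
P(high | short CV) = (0.2·1) / 0.6 = 0.2 / 0.6 = 0.333333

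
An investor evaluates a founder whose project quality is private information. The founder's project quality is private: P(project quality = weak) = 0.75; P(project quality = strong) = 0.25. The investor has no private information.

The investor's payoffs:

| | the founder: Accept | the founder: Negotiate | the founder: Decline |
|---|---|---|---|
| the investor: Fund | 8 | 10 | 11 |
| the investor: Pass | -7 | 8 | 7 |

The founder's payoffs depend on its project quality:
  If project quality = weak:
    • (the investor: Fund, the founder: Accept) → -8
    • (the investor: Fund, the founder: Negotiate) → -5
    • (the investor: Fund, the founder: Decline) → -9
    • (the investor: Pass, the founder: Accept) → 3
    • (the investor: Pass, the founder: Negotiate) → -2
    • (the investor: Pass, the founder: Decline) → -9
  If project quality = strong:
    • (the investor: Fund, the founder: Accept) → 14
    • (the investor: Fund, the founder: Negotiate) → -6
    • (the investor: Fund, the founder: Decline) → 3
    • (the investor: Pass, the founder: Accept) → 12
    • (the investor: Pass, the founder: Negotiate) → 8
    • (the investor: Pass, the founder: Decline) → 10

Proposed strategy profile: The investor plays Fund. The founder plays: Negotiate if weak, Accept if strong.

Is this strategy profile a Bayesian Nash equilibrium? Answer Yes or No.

Yes

A profile is a BNE iff every type of every player is best-responding given beliefs about the other side.
The investor plays Fund: E[Fund] = 0.75·(10) + 0.25·(8) = 9.5; E[Pass] = 4.25. Best-responding. ✓
The founder (project quality weak), facing Fund: Accept gives -8, Negotiate gives -5, Decline gives -9. Proposed Negotiate is best. ✓
The founder (project quality strong), facing Fund: Accept gives 14, Negotiate gives -6, Decline gives 3. Proposed Accept is best. ✓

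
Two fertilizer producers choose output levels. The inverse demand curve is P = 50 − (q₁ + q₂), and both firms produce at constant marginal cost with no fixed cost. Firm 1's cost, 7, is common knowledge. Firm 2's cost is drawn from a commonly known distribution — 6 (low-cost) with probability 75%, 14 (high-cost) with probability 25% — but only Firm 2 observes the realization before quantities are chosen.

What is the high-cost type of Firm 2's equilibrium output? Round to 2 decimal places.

Type-c best response for Firm 2: q₂(c) = (50 − c)/2 − q₁/2.
Firm 1 maximizes expected profit; its first-order condition is 50 − 2q₁ − E[q₂] − 7 = 0.
Substituting E[q₂] and solving: E[c₂] = 8, so q₁ = (50 − 2·7 + 8)/3 = 14.6667.
q₂(high-cost) = (50 − 14 − 14.6667)/2 = 10.6667.

10.67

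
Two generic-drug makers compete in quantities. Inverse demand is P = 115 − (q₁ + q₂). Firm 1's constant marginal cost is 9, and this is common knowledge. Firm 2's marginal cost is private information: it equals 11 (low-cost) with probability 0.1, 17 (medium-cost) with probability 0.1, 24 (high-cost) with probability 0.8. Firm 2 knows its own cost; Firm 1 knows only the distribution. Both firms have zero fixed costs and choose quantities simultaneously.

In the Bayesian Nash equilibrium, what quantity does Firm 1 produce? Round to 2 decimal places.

Firm 2 with cost c maximizes (115 − (q₁+q₂) − c)·q₂, giving q₂(c) = (115 − c − q₁)/2.
E[c₂] = 0.1·11 + 0.1·17 + 0.8·24 = 22
Firm 1's FOC against E[q₂] yields q₁ = (115 − 2·9 + E[c₂])/3 = (115 − 18 + 22)/3 = 39.6667.

39.67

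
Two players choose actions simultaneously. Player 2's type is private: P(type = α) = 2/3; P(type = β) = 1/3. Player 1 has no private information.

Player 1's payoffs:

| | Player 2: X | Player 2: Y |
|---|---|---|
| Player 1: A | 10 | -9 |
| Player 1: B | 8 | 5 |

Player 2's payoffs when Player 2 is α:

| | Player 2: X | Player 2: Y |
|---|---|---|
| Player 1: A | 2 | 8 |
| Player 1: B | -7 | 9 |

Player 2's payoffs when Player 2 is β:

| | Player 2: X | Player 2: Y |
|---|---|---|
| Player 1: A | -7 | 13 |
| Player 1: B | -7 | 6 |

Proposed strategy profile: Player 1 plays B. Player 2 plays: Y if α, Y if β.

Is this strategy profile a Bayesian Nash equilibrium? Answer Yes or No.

Yes

A profile is a BNE iff every type of every player is best-responding given beliefs about the other side.
Player 1 plays B: E[B] = 2/3·(5) + 1/3·(5) = 5; E[A] = -9. Best-responding. ✓
Player 2 (type α), facing B: X gives -7, Y gives 9. Proposed Y is best. ✓
Player 2 (type β), facing B: X gives -7, Y gives 6. Proposed Y is best. ✓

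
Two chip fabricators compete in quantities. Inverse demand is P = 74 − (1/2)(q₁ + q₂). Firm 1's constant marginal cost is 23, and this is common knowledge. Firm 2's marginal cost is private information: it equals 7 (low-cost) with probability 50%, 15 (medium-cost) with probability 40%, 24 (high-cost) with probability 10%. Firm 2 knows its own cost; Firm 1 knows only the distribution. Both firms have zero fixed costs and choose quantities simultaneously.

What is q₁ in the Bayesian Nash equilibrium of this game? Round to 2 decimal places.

Firm 2 with cost c maximizes (74 − (1/2)(q₁+q₂) − c)·q₂, giving q₂(c) = (74 − c − (1/2)q₁).
E[c₂] = 0.5·7 + 0.4·15 + 0.1·24 = 11.9
Firm 1's FOC against E[q₂] yields q₁ = (74 − 2·23 + E[c₂])/(3/2) = (74 − 46 + 11.9)/(3/2) = 26.6.

26.60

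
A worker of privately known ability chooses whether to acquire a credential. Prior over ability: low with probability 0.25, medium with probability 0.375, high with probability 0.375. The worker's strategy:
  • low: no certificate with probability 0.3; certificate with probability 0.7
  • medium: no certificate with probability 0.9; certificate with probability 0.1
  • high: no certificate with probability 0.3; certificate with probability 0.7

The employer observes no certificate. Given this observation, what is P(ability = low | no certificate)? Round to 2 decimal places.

0.14

P(no certificate) = 0.25·0.3 + 0.375·0.9 + 0.375·0.3 = 0.525
P(low | no certificate) = (0.25·0.3) / 0.525 = 0.075 / 0.525 = 0.142857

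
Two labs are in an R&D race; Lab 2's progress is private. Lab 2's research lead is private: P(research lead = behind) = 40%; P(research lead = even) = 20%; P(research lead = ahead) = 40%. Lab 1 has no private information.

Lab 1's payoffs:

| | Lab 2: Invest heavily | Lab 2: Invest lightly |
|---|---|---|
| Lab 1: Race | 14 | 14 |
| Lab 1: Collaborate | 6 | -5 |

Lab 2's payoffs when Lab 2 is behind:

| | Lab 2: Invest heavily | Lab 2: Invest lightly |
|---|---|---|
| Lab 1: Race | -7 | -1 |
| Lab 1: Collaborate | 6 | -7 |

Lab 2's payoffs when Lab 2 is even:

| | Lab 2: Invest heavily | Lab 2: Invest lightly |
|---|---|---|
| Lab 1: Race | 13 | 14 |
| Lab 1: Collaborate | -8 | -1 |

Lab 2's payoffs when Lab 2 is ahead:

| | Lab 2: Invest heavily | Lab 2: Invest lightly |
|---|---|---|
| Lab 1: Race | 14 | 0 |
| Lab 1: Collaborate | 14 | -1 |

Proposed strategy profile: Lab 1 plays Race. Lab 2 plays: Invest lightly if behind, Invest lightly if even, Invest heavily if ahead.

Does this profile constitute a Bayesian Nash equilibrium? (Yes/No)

Yes

Lab 1 plays Race: E[Race] = 0.4·(14) + 0.2·(14) + 0.4·(14) = 14; E[Collaborate] = -0.6. Best-responding. ✓
Lab 2 (research lead behind), facing Race: Invest heavily gives -7, Invest lightly gives -1. Proposed Invest lightly is best. ✓
Lab 2 (research lead even), facing Race: Invest heavily gives 13, Invest lightly gives 14. Proposed Invest lightly is best. ✓
Lab 2 (research lead ahead), facing Race: Invest heavily gives 14, Invest lightly gives 0. Proposed Invest heavily is best. ✓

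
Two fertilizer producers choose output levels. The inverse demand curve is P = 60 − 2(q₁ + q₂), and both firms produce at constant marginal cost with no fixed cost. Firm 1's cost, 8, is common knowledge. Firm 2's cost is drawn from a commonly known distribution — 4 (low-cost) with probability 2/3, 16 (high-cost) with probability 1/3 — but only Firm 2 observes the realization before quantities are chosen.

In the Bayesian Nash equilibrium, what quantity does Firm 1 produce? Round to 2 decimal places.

Each type of Firm 2 best-responds to q₁; Firm 1 best-responds to the expected q₂ over Firm 2's types.
Firm 2 with cost c maximizes (60 − 2(q₁+q₂) − c)·q₂, giving q₂(c) = (60 − c − 2q₁)/4.
E[c₂] = 2/3·4 + 1/3·16 = 8
Firm 1's FOC against E[q₂] yields q₁ = (60 − 2·8 + E[c₂])/6 = (60 − 16 + 8)/6 = 8.66667.

8.67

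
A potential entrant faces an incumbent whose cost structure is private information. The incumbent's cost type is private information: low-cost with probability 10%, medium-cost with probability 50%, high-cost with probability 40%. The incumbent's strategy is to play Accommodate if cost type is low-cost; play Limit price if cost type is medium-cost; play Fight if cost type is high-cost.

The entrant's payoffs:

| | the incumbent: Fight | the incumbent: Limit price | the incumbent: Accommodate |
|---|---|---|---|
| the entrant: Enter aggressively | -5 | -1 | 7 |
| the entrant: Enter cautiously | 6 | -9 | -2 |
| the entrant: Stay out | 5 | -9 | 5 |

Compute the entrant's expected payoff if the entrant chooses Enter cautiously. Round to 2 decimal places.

-2.30

Take the expectation over the incumbent's cost type, weighting each type's action by its prior probability.
E[Enter cautiously] = 0.1·(-2) + 0.5·(-9) + 0.4·6 = (-0.2) + (-4.5) + 2.4 = -2.3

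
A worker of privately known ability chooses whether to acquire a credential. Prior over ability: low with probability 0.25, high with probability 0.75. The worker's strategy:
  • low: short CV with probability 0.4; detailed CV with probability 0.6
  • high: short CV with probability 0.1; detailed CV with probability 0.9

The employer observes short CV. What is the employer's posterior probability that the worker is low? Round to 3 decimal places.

0.571

Apply Bayes' rule using the sender's strategy as the likelihood.
P(short CV) = 0.25·0.4 + 0.75·0.1 = 0.175
P(low | short CV) = (0.25·0.4) / 0.175 = 0.1 / 0.175 = 0.571429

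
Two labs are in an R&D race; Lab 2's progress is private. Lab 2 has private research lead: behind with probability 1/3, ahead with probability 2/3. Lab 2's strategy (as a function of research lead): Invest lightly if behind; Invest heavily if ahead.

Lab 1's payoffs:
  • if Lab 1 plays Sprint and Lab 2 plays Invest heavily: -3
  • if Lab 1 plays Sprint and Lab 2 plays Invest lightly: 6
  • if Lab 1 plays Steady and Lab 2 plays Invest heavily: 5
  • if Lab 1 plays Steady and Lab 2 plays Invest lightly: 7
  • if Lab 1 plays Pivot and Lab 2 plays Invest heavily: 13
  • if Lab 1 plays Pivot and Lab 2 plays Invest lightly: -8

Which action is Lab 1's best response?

Compute Lab 1's expected payoff for each action, taking the expectation over Lab 2's type.
E[Sprint] = 1/3·(6) + 2/3·(-3) = 0
E[Steady] = 1/3·(7) + 2/3·(5) = 17/3
E[Pivot] = 1/3·(-8) + 2/3·(13) = 6
Best response: Pivot (6 is the largest).

Pivot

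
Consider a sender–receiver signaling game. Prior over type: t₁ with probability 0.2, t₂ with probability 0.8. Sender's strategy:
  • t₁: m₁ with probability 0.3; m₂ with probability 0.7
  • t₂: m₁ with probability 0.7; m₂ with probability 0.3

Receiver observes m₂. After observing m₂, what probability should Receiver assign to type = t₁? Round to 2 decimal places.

0.37

P(m₂) = 0.2·0.7 + 0.8·0.3 = 0.38
P(t₁ | m₂) = (0.2·0.7) / 0.38 = 0.14 / 0.38 = 0.368421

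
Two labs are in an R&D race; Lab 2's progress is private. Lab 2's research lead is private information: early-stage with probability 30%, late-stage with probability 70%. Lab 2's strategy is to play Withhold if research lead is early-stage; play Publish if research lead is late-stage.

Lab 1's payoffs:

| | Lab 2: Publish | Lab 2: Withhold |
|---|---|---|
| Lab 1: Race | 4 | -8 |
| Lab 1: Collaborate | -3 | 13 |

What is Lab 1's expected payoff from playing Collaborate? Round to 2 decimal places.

E[Collaborate] = 0.3·13 + 0.7·(-3) = 3.9 + (-2.1) = 1.8

1.80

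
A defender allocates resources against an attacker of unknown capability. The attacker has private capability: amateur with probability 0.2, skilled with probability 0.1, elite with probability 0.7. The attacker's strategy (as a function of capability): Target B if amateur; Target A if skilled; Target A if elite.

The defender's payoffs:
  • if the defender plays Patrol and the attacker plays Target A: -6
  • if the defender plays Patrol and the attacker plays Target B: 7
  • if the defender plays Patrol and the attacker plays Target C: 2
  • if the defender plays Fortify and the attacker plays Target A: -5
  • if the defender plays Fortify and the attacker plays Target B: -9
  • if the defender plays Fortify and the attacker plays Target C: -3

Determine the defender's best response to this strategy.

E[Patrol] = 0.2·(7) + 0.1·(-6) + 0.7·(-6) = -3.4
E[Fortify] = 0.2·(-9) + 0.1·(-5) + 0.7·(-5) = -5.8
Best response: Patrol (-3.4 is the largest).

Patrol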